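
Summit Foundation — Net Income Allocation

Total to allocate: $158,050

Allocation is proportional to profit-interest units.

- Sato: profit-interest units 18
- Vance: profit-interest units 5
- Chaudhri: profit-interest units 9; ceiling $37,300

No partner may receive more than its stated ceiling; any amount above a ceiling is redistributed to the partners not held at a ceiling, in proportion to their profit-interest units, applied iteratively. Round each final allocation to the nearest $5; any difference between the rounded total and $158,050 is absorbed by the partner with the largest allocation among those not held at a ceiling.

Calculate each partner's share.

Sum of profit-interest units: 32.
Pro-rata shares before constraints: Sato 88,903.12; Vance 24,695.31; Chaudhri 44,451.56.
Capped: Chaudhri ($37,300); residual $120,750 reallocated over remaining profit-interest units 23.
Redistributed shares: Sato 94,500.00 → $94,500; Vance 26,250.00 → $26,250.

Sato: $94,500 | Vance: $26,250 | Chaudhri: $37,300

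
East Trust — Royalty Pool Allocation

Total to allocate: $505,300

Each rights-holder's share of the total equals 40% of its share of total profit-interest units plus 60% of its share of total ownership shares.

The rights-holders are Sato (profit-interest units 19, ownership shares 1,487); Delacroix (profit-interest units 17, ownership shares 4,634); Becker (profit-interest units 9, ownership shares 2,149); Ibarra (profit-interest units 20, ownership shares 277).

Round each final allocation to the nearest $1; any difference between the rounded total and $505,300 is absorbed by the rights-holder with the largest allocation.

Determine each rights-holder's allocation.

Sato: $111,828 · Delacroix: $217,240 · Becker: $104,215 · Ibarra: $72,017

Profit-interest units total 65; ownership shares total 8,547.
Blended shares (40% profit-interest units + 60% ownership shares): Sato 0.2213; Delacroix 0.4299; Becker 0.2062; Ibarra 0.1425.
Raw shares: Sato 111,828.24; Delacroix 217,239.84; Becker 104,215.38; Ibarra 72,016.54.
Rounded to nearest $1: Sato $111,828; Delacroix $217,240; Becker $104,215; Ibarra $72,017. Sum = $505,300.
Rounded total matches; no reconciliation needed.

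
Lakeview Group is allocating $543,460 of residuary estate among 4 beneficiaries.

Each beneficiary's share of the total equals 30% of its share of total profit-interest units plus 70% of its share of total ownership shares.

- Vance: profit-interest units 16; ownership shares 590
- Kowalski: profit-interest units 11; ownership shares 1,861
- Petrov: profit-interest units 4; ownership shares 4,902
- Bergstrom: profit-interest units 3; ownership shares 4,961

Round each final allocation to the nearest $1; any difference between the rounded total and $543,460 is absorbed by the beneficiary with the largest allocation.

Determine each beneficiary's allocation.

Totals — profit-interest units 34, ownership shares 12,314.
Combined weights (30% profit-interest units + 70% ownership shares): Vance 0.1747; Kowalski 0.2028; Petrov 0.3140; Bergstrom 0.3085.
Unrounded shares: Vance 94,950.90; Kowalski 110,240.31; Petrov 170,620.66; Bergstrom 167,648.13.
At nearest $1: Vance $94,951; Kowalski $110,240; Petrov $170,621; Bergstrom $167,648. Sum = $543,460.
No rounding difference to absorb.

Vance: $94,951 · Kowalski: $110,240 · Petrov: $170,621 · Bergstrom: $167,648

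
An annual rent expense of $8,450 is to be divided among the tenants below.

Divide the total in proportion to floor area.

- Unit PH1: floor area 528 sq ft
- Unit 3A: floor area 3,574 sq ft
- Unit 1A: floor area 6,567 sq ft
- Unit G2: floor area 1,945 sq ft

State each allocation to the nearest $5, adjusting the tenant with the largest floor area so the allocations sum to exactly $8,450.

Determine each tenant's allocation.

Sum of floor area: 528 + 3,574 + 6,567 + 1,945 = 12,614.
Raw shares: Unit PH1 353.70; Unit 3A 2,394.19; Unit 1A 4,399.17; Unit G2 1,302.94.
At nearest $5: Unit PH1 $355; Unit 3A $2,395; Unit 1A $4,400; Unit G2 $1,305. Sum = $8,455.
Difference $8,450 − $8,455 = −$5 applied to largest floor area (Unit 1A): Unit 1A becomes $4,395.

Unit PH1: $355 · Unit 3A: $2,395 · Unit 1A: $4,395 · Unit G2: $1,305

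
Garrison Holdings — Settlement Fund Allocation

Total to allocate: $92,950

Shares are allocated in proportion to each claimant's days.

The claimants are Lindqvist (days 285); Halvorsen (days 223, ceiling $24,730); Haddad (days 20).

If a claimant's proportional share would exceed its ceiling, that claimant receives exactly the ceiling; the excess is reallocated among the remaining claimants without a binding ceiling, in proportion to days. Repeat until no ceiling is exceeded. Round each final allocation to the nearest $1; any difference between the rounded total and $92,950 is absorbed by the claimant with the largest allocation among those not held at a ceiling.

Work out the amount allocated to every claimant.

Lindqvist: $63,747 · Halvorsen: $24,730 · Haddad: $4,473

Sum of days: 528.
Proportional shares (ignoring caps): Lindqvist 50,171.88; Halvorsen 39,257.29; Haddad 3,520.83.
Held at cap: Halvorsen ($24,730); remaining pool $68,220 reallocated over remaining days 305.
Redistributed shares: Lindqvist 63,746.56 → $63,747; Haddad 4,473.44 → $4,473.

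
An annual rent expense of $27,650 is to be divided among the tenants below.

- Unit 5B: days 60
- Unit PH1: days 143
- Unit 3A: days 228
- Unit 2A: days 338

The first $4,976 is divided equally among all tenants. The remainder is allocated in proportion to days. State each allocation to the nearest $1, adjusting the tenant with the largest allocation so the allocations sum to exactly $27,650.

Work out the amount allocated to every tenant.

Unit 5B: $3,013 · Unit PH1: $5,460 · Unit 3A: $7,967 · Unit 2A: $11,210

$4,976 shared equally gives $1,244 per tenant.
Remainder $22,674 by days (total 769): Unit 5B 1,769.10 → $1,769; Unit PH1 4,216.36 → $4,216; Unit 3A 6,722.59 → $6,723; Unit 2A 9,965.95 → $9,966.
Totals: Unit 5B $1,244 + $1,769 = $3,013; Unit PH1 $1,244 + $4,216 = $5,460; Unit 3A $1,244 + $6,723 = $7,967; Unit 2A $1,244 + $9,966 = $11,210.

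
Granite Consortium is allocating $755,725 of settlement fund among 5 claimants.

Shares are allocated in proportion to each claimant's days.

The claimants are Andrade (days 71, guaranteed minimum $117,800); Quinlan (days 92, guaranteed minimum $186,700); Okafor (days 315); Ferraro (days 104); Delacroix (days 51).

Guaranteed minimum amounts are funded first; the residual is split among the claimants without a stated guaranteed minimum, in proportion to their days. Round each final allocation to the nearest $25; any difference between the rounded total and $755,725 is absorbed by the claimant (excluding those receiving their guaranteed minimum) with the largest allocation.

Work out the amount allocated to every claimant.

Fund the minimums — Andrade $117,800; Quinlan $186,700. Balance $451,225.
Balance split over remaining days 470: Okafor 302,416.76 → $302,425; Ferraro 99,845.53 → $99,850; Delacroix 48,962.71 → $48,975.
Rounding difference −$25 applied to Okafor → $302,400.

Andrade: $117,800 | Quinlan: $186,700 | Okafor: $302,400 | Ferraro: $99,850 | Delacroix: $48,975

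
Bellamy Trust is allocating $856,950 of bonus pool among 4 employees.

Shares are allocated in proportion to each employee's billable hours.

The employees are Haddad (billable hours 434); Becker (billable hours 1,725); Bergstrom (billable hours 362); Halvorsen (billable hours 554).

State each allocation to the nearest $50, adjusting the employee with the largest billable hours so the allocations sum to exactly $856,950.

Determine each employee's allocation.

Haddad: $120,950 · Becker: $480,700 · Bergstrom: $100,900 · Halvorsen: $154,400

Combined billable hours = 3,075.
Proportional shares: Haddad 434/3,075 × $856,950 = 120,948.39; Becker 1,725/3,075 × $856,950 = 480,728.05; Bergstrom 362/3,075 × $856,950 = 100,883.22; Halvorsen 554/3,075 × $856,950 = 154,390.34.
Rounded to nearest $50: Haddad $120,950; Becker $480,750; Bergstrom $100,900; Halvorsen $154,400. Sum = $857,000.
Difference $856,950 − $857,000 = −$50 applied to largest billable hours (Becker): Becker becomes $480,700.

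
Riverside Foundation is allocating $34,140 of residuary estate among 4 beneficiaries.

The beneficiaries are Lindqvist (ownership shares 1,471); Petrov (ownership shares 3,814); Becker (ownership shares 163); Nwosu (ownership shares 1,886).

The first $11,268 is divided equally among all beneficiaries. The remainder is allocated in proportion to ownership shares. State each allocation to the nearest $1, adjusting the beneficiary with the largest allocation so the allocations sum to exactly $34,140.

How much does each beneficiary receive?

Lindqvist: $7,404 | Petrov: $14,712 | Becker: $3,325 | Nwosu: $8,699

First tranche $11,268 split equally: $2,817 each.
Remainder $22,872 by ownership shares (total 7,334): Lindqvist 4,587.498 → $4,587; Petrov 11,894.44 → $11,894; Becker 508.34 → $508; Nwosu 5,881.73 → $5,882.
Rounding difference +$1 on remainder applied to Petrov.
Totals: Lindqvist $2,817 + $4,587 = $7,404; Petrov $2,817 + $11,895 = $14,712; Becker $2,817 + $508 = $3,325; Nwosu $2,817 + $5,882 = $8,699.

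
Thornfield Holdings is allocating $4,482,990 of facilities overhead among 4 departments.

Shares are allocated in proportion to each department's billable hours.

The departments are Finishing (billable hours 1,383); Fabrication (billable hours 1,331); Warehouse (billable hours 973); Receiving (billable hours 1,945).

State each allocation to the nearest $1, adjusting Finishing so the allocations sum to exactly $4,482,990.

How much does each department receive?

Sum of billable hours: 5,632.
Pro-rata amounts: Finishing 1,383/5,632 × $4,482,990 = 1,100,847.86; Fabrication 1,331/5,632 × $4,482,990 = 1,059,456.62; Warehouse 973/5,632 × $4,482,990 = 774,493.83; Receiving 1,945/5,632 × $4,482,990 = 1,548,191.68.
After rounding ($1): Finishing $1,100,848; Fabrication $1,059,457; Warehouse $774,494; Receiving $1,548,192. Sum = $4,482,991.
Difference $4,482,990 − $4,482,991 = −$1 applied to Finishing: Finishing becomes $1,100,847.

Finishing: $1,100,847; Fabrication: $1,059,457; Warehouse: $774,494; Receiving: $1,548,192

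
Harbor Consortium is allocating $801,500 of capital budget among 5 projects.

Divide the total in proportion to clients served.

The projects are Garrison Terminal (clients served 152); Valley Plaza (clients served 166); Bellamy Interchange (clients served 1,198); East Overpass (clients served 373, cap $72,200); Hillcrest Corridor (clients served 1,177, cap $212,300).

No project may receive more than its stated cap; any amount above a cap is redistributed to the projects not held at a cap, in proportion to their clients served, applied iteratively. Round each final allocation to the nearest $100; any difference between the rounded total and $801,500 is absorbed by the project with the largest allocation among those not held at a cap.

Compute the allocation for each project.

Sum of clients served: 3,066.
Pro-rata shares before constraints: Garrison Terminal 39,735.16; Valley Plaza 43,394.98; Bellamy Interchange 313,175.80; East Overpass 97,507.99; Hillcrest Corridor 307,686.07.
Held at cap: East Overpass ($72,200), Hillcrest Corridor ($212,300); balance $517,000 reallocated over remaining clients served 1,516.
Redistributed shares: Garrison Terminal 51,836.41 → $51,800; Valley Plaza 56,610.82 → $56,600; Bellamy Interchange 408,552.77 → $408,600.

Garrison Terminal: $51,800 | Valley Plaza: $56,600 | Bellamy Interchange: $408,600 | East Overpass: $72,200 | Hillcrest Corridor: $212,300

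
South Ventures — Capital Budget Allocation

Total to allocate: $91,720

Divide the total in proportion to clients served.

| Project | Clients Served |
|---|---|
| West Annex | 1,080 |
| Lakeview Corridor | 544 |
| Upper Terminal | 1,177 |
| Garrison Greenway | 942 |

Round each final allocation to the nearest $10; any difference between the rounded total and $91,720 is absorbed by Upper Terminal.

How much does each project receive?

Clients served total: 3,743.
Raw shares: West Annex 1,080/3,743 × $91,720 = 26,464.76; Lakeview Corridor 544/3,743 × $91,720 = 13,330.40; Upper Terminal 1,177/3,743 × $91,720 = 28,841.69; Garrison Greenway 942/3,743 × $91,720 = 23,083.15.
Rounded to nearest $10: West Annex $26,460; Lakeview Corridor $13,330; Upper Terminal $28,840; Garrison Greenway $23,080. Sum = $91,710.
Difference $91,720 − $91,710 = +$10 applied to Upper Terminal: Upper Terminal becomes $28,850.

West Annex: $26,460 · Lakeview Corridor: $13,330 · Upper Terminal: $28,850 · Garrison Greenway: $23,080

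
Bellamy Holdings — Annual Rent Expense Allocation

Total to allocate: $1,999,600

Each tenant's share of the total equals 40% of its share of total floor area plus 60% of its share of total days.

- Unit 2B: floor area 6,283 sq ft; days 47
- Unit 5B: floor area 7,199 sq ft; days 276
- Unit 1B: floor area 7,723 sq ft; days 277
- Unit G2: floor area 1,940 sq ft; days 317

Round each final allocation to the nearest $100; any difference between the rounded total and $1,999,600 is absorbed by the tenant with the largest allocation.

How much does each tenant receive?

Totals — floor area 23,145, days 917.
Composite weights (40% floor area + 60% days): Unit 2B 0.1393; Unit 5B 0.3050; Unit 1B 0.3147; Unit G2 0.2409.
Proportional shares: Unit 2B 278,619.19; Unit 5B 609,887.03; Unit 1B 629,303.67; Unit G2 481,790.11.
After rounding ($100): Unit 2B $278,600; Unit 5B $609,900; Unit 1B $629,300; Unit G2 $481,800. Sum = $1,999,600.
Rounded total matches; no reconciliation needed.

Unit 2B: $278,600; Unit 5B: $609,900; Unit 1B: $629,300; Unit G2: $481,800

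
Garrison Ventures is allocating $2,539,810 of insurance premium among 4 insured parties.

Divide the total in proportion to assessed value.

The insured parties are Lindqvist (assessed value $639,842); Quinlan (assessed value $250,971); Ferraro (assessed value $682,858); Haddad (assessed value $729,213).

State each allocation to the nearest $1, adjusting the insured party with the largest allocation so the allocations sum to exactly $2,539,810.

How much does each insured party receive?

Lindqvist: $705,670 · Quinlan: $276,791 · Ferraro: $753,112 · Haddad: $804,237

Combined assessed value = 2,302,884.
Unrounded shares: Lindqvist 639,842/2,302,884 × $2,539,810 = 705,670.42; Quinlan 250,971/2,302,884 × $2,539,810 = 276,791.47; Ferraro 682,858/2,302,884 × $2,539,810 = 753,112.00; Haddad 729,213/2,302,884 × $2,539,810 = 804,236.11.
Rounded to nearest $1: Lindqvist $705,670; Quinlan $276,791; Ferraro $753,112; Haddad $804,236. Sum = $2,539,809.
Difference $2,539,810 − $2,539,809 = +$1 applied to largest allocation (Haddad): Haddad becomes $804,237.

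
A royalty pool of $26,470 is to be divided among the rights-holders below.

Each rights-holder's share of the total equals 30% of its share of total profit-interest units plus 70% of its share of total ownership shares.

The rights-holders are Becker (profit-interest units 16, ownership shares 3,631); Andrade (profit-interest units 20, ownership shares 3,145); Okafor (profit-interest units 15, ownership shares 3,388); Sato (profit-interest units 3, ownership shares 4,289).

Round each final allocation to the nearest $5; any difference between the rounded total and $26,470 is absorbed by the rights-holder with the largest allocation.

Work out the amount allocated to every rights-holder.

Becker: $7,005 | Andrade: $6,975 | Okafor: $6,550 | Sato: $5,940

Profit-interest units total 54; ownership shares total 14,453.
Composite weights (30% profit-interest units + 70% ownership shares): Becker 0.2647; Andrade 0.2634; Okafor 0.2474; Sato 0.2244.
Unrounded shares: Becker 7,007.89; Andrade 6,973.06; Okafor 6,549.31; Sato 5,939.74.
At nearest $5: Becker $7,010; Andrade $6,975; Okafor $6,550; Sato $5,940. Sum = $26,475.
Difference $26,470 − $26,475 = −$5 applied to largest allocation (Becker): Becker becomes $7,005.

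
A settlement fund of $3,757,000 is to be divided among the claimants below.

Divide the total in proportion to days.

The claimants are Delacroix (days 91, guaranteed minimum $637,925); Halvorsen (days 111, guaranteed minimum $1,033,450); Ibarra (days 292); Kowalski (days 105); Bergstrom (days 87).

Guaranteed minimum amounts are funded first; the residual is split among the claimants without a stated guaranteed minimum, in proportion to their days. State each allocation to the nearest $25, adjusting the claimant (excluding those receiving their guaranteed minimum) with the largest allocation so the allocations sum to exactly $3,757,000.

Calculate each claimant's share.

Delacroix: $637,925 | Halvorsen: $1,033,450 | Ibarra: $1,258,275 | Kowalski: $452,450 | Bergstrom: $374,900

Minimums first: Delacroix $637,925; Halvorsen $1,033,450. Residual $2,085,625.
Residual split over remaining days 484: Ibarra 1,258,269.63 → $1,258,275; Kowalski 452,459.97 → $452,450; Bergstrom 374,895.40 → $374,900.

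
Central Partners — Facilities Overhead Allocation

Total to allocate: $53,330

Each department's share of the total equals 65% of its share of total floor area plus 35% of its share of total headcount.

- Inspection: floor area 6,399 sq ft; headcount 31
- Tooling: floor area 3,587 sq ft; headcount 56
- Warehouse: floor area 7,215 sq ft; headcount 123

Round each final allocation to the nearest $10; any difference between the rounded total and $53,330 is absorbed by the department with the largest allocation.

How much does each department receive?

Inspection: $15,650; Tooling: $12,210; Warehouse: $25,470

Floor area total 17,201; headcount total 210.
Composite weights (65% floor area + 35% headcount): Inspection 0.2935; Tooling 0.2289; Warehouse 0.4776.
Pro-rata amounts: Inspection 15,651.04; Tooling 12,206.21; Warehouse 25,472.76.
Rounded to nearest $10: Inspection $15,650; Tooling $12,210; Warehouse $25,470. Sum = $53,330.
Sum already equals the total — no adjustment.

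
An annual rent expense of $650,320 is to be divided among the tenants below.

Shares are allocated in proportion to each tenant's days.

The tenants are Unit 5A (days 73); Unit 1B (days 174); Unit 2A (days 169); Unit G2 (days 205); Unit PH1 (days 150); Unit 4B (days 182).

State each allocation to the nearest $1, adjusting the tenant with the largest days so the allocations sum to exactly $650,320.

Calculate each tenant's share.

Combined days = 953.
Proportional shares: Unit 5A 73/953 × $650,320 = 49,814.65; Unit 1B 174/953 × $650,320 = 118,736.29; Unit 2A 169/953 × $650,320 = 115,324.32; Unit G2 205/953 × $650,320 = 139,890.45; Unit PH1 150/953 × $650,320 = 102,358.87; Unit 4B 182/953 × $650,320 = 124,195.42.
Rounded to nearest $1: Unit 5A $49,815; Unit 1B $118,736; Unit 2A $115,324; Unit G2 $139,890; Unit PH1 $102,359; Unit 4B $124,195. Sum = $650,319.
Difference $650,320 − $650,319 = +$1 applied to largest days (Unit G2): Unit G2 becomes $139,891.

Unit 5A: $49,815 | Unit 1B: $118,736 | Unit 2A: $115,324 | Unit G2: $139,891 | Unit PH1: $102,359 | Unit 4B: $124,195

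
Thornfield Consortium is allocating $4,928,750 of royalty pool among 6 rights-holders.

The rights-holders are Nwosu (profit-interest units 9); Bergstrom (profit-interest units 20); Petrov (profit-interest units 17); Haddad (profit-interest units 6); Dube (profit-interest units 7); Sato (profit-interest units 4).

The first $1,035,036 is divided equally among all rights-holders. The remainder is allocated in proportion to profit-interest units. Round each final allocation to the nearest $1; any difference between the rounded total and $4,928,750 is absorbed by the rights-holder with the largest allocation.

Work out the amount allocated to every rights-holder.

First tranche $1,035,036 split equally: $172,506 each.
Remainder $3,893,714 by profit-interest units (total 63): Nwosu 556,244.86 → $556,245; Bergstrom 1,236,099.68 → $1,236,100; Petrov 1,050,684.73 → $1,050,685; Haddad 370,829.90 → $370,830; Dube 432,634.89 → $432,635; Sato 247,219.94 → $247,220.
Rounding difference −$1 on remainder applied to Bergstrom.
Totals: Nwosu $172,506 + $556,245 = $728,751; Bergstrom $172,506 + $1,236,099 = $1,408,605; Petrov $172,506 + $1,050,685 = $1,223,191; Haddad $172,506 + $370,830 = $543,336; Dube $172,506 + $432,635 = $605,141; Sato $172,506 + $247,220 = $419,726.

Nwosu: $728,751 · Bergstrom: $1,408,605 · Petrov: $1,223,191 · Haddad: $543,336 · Dube: $605,141 · Sato: $419,726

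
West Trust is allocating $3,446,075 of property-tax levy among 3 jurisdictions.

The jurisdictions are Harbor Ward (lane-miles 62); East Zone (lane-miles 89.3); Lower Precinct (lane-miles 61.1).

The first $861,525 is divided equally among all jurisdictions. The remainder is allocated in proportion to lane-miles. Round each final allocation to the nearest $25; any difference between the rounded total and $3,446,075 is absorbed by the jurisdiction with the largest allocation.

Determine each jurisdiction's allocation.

$861,525 shared equally gives $287,175 per jurisdiction.
Remainder $2,584,550 by lane-miles (total 212.4): Harbor Ward 754,435.50 → $754,425; East Zone 1,086,630.48 → $1,086,625; Lower Precinct 743,484.02 → $743,475.
Rounding difference +$25 on remainder applied to East Zone.
Totals: Harbor Ward $287,175 + $754,425 = $1,041,600; East Zone $287,175 + $1,086,650 = $1,373,825; Lower Precinct $287,175 + $743,475 = $1,030,650.

Harbor Ward: $1,041,600; East Zone: $1,373,825; Lower Precinct: $1,030,650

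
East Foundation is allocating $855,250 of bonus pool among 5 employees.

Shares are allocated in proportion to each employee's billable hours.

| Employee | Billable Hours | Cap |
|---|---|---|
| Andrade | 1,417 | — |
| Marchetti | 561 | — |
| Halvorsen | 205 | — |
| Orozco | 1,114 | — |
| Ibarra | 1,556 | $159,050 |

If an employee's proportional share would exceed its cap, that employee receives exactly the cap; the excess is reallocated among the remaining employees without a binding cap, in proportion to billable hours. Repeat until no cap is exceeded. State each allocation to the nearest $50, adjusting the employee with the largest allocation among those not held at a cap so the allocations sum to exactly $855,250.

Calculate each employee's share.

Andrade: $299,200 | Marchetti: $118,450 | Halvorsen: $43,300 | Orozco: $235,250 | Ibarra: $159,050

Billable hours total: 4,853.
Proportional shares (ignoring caps): Andrade 249,719.61; Marchetti 98,865.70; Halvorsen 36,127.40; Orozco 196,321.55; Ibarra 274,215.74.
Capped: Ibarra ($159,050); residual $696,200 reallocated over remaining billable hours 3,297.
Redistributed shares: Andrade 299,216.08 → $299,200; Marchetti 118,461.69 → $118,450; Halvorsen 43,288.14 → $43,300; Orozco 235,234.09 → $235,250.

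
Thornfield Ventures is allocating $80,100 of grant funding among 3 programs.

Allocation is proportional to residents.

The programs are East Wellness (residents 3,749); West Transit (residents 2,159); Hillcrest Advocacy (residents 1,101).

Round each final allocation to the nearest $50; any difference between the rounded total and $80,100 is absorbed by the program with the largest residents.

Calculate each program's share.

Total residents = 3,749 + 2,159 + 1,101 = 7,009.
Proportional shares: East Wellness 42,844.19; West Transit 24,673.41; Hillcrest Advocacy 12,582.41.
Rounded to nearest $50: East Wellness $42,850; West Transit $24,650; Hillcrest Advocacy $12,600. Sum = $80,100.
Sum already equals the total — no adjustment.

East Wellness: $42,850 · West Transit: $24,650 · Hillcrest Advocacy: $12,600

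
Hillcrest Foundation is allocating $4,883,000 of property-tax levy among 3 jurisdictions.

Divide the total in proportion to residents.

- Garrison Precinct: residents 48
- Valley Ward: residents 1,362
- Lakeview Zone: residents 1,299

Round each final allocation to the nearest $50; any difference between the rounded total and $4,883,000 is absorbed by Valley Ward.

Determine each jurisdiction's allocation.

Garrison Precinct: $86,500; Valley Ward: $2,455,050; Lakeview Zone: $2,341,450

Total residents = 2,709.
Unrounded shares: Garrison Precinct 48/2,709 × $4,883,000 = 86,520.49; Valley Ward 1,362/2,709 × $4,883,000 = 2,455,018.83; Lakeview Zone 1,299/2,709 × $4,883,000 = 2,341,460.69.
At nearest $50: Garrison Precinct $86,500; Valley Ward $2,455,000; Lakeview Zone $2,341,450. Sum = $4,882,950.
Difference $4,883,000 − $4,882,950 = +$50 applied to Valley Ward: Valley Ward becomes $2,455,050.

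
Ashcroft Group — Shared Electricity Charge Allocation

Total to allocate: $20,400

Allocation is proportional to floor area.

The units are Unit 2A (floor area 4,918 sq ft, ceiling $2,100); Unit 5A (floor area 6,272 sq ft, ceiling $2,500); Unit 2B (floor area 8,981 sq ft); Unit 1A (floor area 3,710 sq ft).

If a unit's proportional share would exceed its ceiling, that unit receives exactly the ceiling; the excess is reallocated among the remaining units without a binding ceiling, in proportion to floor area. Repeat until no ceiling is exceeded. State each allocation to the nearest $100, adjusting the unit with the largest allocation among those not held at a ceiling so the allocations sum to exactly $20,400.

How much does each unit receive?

Unit 2A: $2,100 | Unit 5A: $2,500 | Unit 2B: $11,200 | Unit 1A: $4,600

Total floor area = 23,881.
Proportional shares (ignoring caps): Unit 2A 4,201.13; Unit 5A 5,357.77; Unit 2B 7,671.89; Unit 1A 3,169.21.
Cap binds for Unit 2A ($2,100), Unit 5A ($2,500); balance $15,800 reallocated over remaining floor area 12,691.
Shares after redistribution: Unit 2B 11,181.14 → $11,200; Unit 1A 4,618.86 → $4,600.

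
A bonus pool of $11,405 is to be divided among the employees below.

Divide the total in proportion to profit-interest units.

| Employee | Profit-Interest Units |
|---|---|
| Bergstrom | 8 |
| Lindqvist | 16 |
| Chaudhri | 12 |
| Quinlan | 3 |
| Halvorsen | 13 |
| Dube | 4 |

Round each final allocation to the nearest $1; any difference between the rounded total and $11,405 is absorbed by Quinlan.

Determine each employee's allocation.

Bergstrom: $1,629 · Lindqvist: $3,259 · Chaudhri: $2,444 · Quinlan: $610 · Halvorsen: $2,648 · Dube: $815

Combined profit-interest units = 56.
Proportional shares: Bergstrom 8/56 × $11,405 = 1,629.29; Lindqvist 16/56 × $11,405 = 3,258.57; Chaudhri 12/56 × $11,405 = 2,443.93; Quinlan 3/56 × $11,405 = 610.98; Halvorsen 13/56 × $11,405 = 2,647.59; Dube 4/56 × $11,405 = 814.64.
Rounded to nearest $1: Bergstrom $1,629; Lindqvist $3,259; Chaudhri $2,444; Quinlan $611; Halvorsen $2,648; Dube $815. Sum = $11,406.
Difference $11,405 − $11,406 = −$1 applied to Quinlan: Quinlan becomes $610.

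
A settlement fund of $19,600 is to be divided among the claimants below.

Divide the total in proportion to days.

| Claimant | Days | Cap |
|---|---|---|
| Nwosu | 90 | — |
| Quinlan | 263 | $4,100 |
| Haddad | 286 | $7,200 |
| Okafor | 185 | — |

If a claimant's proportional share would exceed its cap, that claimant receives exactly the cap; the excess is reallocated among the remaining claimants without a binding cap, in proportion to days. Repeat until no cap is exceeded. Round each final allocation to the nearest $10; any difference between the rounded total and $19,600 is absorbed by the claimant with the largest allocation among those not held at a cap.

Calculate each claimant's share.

Nwosu: $2,720; Quinlan: $4,100; Haddad: $7,200; Okafor: $5,580

Days total: 824.
Proportional shares (ignoring caps): Nwosu 2,140.78; Quinlan 6,255.83; Haddad 6,802.91; Okafor 4,400.49.
Capped: Quinlan ($4,100); residual $15,500 reallocated over remaining days 561.
Capped: Haddad ($7,200); residual $8,300 reallocated over remaining days 275.
Remaining shares: Nwosu 2,716.36 → $2,720; Okafor 5,583.64 → $5,580.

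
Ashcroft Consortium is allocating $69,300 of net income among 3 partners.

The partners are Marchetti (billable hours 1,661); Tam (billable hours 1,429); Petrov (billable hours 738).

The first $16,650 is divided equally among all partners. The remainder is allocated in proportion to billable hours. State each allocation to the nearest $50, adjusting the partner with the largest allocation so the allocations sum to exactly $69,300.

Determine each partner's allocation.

Marchetti: $28,400 · Tam: $25,200 · Petrov: $15,700

First tranche $16,650 split equally: $5,550 each.
Remainder $52,650 by billable hours (total 3,828): Marchetti 22,845.26 → $22,850; Tam 19,654.35 → $19,650; Petrov 10,150.39 → $10,150.
Totals: Marchetti $5,550 + $22,850 = $28,400; Tam $5,550 + $19,650 = $25,200; Petrov $5,550 + $10,150 = $15,700.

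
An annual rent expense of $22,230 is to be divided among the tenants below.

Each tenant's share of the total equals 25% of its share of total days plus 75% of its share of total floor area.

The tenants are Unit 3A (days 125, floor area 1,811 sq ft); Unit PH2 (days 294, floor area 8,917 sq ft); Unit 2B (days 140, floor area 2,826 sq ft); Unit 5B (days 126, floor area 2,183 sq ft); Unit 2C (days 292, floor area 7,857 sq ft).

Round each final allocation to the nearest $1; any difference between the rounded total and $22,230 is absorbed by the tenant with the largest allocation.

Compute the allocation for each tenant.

Days total 977; floor area total 23,594.
Combined weights (25% days + 75% floor area): Unit 3A 0.0896; Unit PH2 0.3587; Unit 2B 0.1257; Unit 5B 0.1016; Unit 2C 0.3245.
Pro-rata amounts: Unit 3A 1,990.77; Unit PH2 7,973.49; Unit 2B 2,793.34; Unit 5B 2,259.33; Unit 2C 7,213.08.
Rounded to nearest $1: Unit 3A $1,991; Unit PH2 $7,973; Unit 2B $2,793; Unit 5B $2,259; Unit 2C $7,213. Sum = $22,229.
Difference $22,230 − $22,229 = +$1 applied to largest allocation (Unit PH2): Unit PH2 becomes $7,974.

Unit 3A: $1,991 · Unit PH2: $7,974 · Unit 2B: $2,793 · Unit 5B: $2,259 · Unit 2C: $7,213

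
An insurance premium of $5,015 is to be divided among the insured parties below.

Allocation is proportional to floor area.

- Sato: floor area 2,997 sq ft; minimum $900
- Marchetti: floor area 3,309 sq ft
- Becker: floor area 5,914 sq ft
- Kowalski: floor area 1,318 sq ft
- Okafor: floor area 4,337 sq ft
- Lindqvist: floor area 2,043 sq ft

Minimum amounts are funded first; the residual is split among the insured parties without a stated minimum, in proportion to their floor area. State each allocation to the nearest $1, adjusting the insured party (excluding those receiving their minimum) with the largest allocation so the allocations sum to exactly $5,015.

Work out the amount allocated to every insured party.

Minimums first: Sato $900. Remaining pool $4,115.
Remaining pool split over remaining floor area 16,921: Marchetti 804.71 → $805; Becker 1,438.22 → $1,438; Kowalski 320.52 → $321; Okafor 1,054.71 → $1,055; Lindqvist 496.83 → $497.
Rounding difference −$1 applied to Becker → $1,437.

Sato: $900; Marchetti: $805; Becker: $1,437; Kowalski: $321; Okafor: $1,055; Lindqvist: $497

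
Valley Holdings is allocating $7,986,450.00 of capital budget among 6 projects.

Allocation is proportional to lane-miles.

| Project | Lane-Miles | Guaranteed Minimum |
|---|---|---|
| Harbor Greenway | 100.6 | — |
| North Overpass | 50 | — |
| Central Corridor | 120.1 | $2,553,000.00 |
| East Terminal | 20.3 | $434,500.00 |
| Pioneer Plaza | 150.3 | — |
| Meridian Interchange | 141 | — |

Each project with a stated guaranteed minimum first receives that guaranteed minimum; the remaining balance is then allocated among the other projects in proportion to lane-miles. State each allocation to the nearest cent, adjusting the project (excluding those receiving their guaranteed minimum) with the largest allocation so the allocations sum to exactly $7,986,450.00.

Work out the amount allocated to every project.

Harbor Greenway: $1,138,027.54 | North Overpass: $565,620.05 | Central Corridor: $2,553,000.00 | East Terminal: $434,500.00 | Pioneer Plaza: $1,700,253.87 | Meridian Interchange: $1,595,048.54

Fund the minimums — Central Corridor $2,553,000.00; East Terminal $434,500.00. Balance $4,998,950.00.
Balance split over remaining lane-miles 441.9: Harbor Greenway 1,138,027.5402 → $1,138,027.54; North Overpass 565,620.0498 → $565,620.05; Pioneer Plaza 1,700,253.8697 → $1,700,253.87; Meridian Interchange 1,595,048.5404 → $1,595,048.54.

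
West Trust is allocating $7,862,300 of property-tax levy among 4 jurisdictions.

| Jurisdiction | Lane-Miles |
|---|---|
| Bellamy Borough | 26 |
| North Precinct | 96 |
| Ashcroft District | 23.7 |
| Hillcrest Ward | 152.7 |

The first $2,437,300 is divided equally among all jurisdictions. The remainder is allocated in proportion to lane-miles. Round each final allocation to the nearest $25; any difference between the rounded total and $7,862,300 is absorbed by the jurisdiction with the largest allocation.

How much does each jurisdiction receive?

First tranche $2,437,300 split equally: $609,325 each.
Remainder $5,425,000 by lane-miles (total 298.4): Bellamy Borough 472,687.67 → $472,700; North Precinct 1,745,308.31 → $1,745,300; Ashcroft District 430,872.99 → $430,875; Hillcrest Ward 2,776,131.03 → $2,776,125.
Totals: Bellamy Borough $609,325 + $472,700 = $1,082,025; North Precinct $609,325 + $1,745,300 = $2,354,625; Ashcroft District $609,325 + $430,875 = $1,040,200; Hillcrest Ward $609,325 + $2,776,125 = $3,385,450.

Bellamy Borough: $1,082,025 | North Precinct: $2,354,625 | Ashcroft District: $1,040,200 | Hillcrest Ward: $3,385,450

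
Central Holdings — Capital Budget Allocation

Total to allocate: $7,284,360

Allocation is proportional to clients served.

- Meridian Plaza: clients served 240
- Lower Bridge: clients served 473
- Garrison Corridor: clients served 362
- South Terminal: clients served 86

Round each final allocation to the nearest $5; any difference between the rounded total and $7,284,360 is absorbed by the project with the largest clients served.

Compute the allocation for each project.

Meridian Plaza: $1,505,810 · Lower Bridge: $2,967,705 · Garrison Corridor: $2,271,265 · South Terminal: $539,580

Sum of clients served: 1,161.
Raw shares: Meridian Plaza 240/1,161 × $7,284,360 = 1,505,810.85; Lower Bridge 473/1,161 × $7,284,360 = 2,967,702.22; Garrison Corridor 362/1,161 × $7,284,360 = 2,271,264.70; South Terminal 86/1,161 × $7,284,360 = 539,582.22.
At nearest $5: Meridian Plaza $1,505,810; Lower Bridge $2,967,700; Garrison Corridor $2,271,265; South Terminal $539,580. Sum = $7,284,355.
Difference $7,284,360 − $7,284,355 = +$5 applied to largest clients served (Lower Bridge): Lower Bridge becomes $2,967,705.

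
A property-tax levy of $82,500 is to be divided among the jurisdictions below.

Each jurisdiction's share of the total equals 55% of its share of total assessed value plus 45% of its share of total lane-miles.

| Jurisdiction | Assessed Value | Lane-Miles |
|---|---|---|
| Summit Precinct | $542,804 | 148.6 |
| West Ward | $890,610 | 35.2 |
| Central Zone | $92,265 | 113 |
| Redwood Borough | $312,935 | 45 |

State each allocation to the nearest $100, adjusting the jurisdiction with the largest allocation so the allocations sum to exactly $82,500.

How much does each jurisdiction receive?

Assessed value total 1,838,614; lane-miles total 341.8.
Composite weights (55% assessed value + 45% lane-miles): Summit Precinct 0.3580; West Ward 0.3128; Central Zone 0.1764; Redwood Borough 0.1529.
Pro-rata amounts: Summit Precinct 29,536.17; West Ward 25,802.58; Central Zone 14,550.63; Redwood Borough 12,610.62.
Rounded to nearest $100: Summit Precinct $29,500; West Ward $25,800; Central Zone $14,600; Redwood Borough $12,600. Sum = $82,500.
No rounding difference to absorb.

Summit Precinct: $29,500; West Ward: $25,800; Central Zone: $14,600; Redwood Borough: $12,600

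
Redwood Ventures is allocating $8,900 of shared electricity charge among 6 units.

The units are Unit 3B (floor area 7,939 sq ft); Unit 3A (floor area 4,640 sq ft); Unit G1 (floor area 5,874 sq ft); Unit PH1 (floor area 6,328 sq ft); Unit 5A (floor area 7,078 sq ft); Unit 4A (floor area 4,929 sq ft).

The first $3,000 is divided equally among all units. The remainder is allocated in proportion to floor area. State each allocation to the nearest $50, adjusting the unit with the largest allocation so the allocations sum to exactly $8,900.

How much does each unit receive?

Unit 3B: $1,750 | Unit 3A: $1,250 | Unit G1: $1,450 | Unit PH1: $1,500 | Unit 5A: $1,650 | Unit 4A: $1,300

$3,000 shared equally gives $500 per unit.
Remainder $5,900 by floor area (total 36,788): Unit 3B 1,273.24 → $1,250; Unit 3A 744.16 → $750; Unit G1 942.06 → $950; Unit PH1 1,014.87 → $1,000; Unit 5A 1,135.16 → $1,150; Unit 4A 790.51 → $800.
Totals: Unit 3B $500 + $1,250 = $1,750; Unit 3A $500 + $750 = $1,250; Unit G1 $500 + $950 = $1,450; Unit PH1 $500 + $1,000 = $1,500; Unit 5A $500 + $1,150 = $1,650; Unit 4A $500 + $800 = $1,300.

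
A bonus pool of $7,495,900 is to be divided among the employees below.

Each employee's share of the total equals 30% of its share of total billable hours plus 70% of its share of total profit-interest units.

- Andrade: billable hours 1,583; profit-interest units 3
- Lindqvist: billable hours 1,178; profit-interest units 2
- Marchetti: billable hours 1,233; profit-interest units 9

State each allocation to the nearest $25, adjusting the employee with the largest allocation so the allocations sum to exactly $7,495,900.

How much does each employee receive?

Billable hours total 3,994; profit-interest units total 14.
Composite weights (30% billable hours + 70% profit-interest units): Andrade 0.2689; Lindqvist 0.1885; Marchetti 0.5426.
Proportional shares: Andrade 2,015,672.66; Lindqvist 1,412,847.65; Marchetti 4,067,379.69.
Rounded to nearest $25: Andrade $2,015,675; Lindqvist $1,412,850; Marchetti $4,067,375. Sum = $7,495,900.
Sum already equals the total — no adjustment.

Andrade: $2,015,675 · Lindqvist: $1,412,850 · Marchetti: $4,067,375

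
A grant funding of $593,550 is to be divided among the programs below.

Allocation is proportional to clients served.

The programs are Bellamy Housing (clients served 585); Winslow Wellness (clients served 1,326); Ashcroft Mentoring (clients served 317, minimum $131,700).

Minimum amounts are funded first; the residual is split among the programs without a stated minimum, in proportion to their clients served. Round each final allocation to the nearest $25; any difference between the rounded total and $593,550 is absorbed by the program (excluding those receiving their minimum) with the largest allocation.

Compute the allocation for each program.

Guaranteed amounts: Ashcroft Mentoring $131,700. Remaining pool $461,850.
Remaining pool split over remaining clients served 1,911: Bellamy Housing 141,382.65 → $141,375; Winslow Wellness 320,467.35 → $320,475.

Bellamy Housing: $141,375 · Winslow Wellness: $320,475 · Ashcroft Mentoring: $131,700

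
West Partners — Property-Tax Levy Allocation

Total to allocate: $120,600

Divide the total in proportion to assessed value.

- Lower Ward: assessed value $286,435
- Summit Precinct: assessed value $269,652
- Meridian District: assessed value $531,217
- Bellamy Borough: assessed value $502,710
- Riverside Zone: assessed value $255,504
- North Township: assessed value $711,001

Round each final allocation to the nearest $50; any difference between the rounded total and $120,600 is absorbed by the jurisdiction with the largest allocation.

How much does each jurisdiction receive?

Sum of assessed value: 2,556,519.
Unrounded shares: Lower Ward 286,435/2,556,519 × $120,600 = 13,512.15; Summit Precinct 269,652/2,556,519 × $120,600 = 12,720.43; Meridian District 531,217/2,556,519 × $120,600 = 25,059.38; Bellamy Borough 502,710/2,556,519 × $120,600 = 23,714.60; Riverside Zone 255,504/2,556,519 × $120,600 = 12,053.02; North Township 711,001/2,556,519 × $120,600 = 33,540.42.
At nearest $50: Lower Ward $13,500; Summit Precinct $12,700; Meridian District $25,050; Bellamy Borough $23,700; Riverside Zone $12,050; North Township $33,550. Sum = $120,550.
Difference $120,600 − $120,550 = +$50 applied to largest allocation (North Township): North Township becomes $33,600.

Lower Ward: $13,500; Summit Precinct: $12,700; Meridian District: $25,050; Bellamy Borough: $23,700; Riverside Zone: $12,050; North Township: $33,600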